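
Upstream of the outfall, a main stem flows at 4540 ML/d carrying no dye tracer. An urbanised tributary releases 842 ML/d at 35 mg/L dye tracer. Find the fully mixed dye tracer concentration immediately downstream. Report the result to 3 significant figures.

5.48 mg/L

Mass balance: C = (4540·0 + 842.0·35.00) / 5382 = 29470/5382 = 5.476 mg/L.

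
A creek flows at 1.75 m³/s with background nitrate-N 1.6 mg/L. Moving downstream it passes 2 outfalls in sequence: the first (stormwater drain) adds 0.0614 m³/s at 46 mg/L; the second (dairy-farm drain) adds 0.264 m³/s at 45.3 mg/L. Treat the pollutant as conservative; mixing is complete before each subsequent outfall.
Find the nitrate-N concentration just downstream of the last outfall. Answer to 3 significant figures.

After outfall 1: Q = 1.750 + 0.06140 = 1.811 m³/s; C = (1.750·1.600 + 0.06140·46.00)/1.811 = 3.105 mg/L.
After outfall 2: Q = 1.811 + 0.2640 = 2.075 m³/s; C = (1.811·3.105 + 0.2640·45.30)/2.075 = 8.472 mg/L.

8.47 mg/L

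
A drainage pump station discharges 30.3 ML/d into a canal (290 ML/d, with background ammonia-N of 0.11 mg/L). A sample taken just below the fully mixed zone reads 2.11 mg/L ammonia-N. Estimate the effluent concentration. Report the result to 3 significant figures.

21.3 mg/L

Mass balance: 290.0·0.1100 + 30.30·Cₑ = 320.3·2.110
→ Cₑ = (320.3·2.110 − 290.0·0.1100) / 30.30 = 21.25 mg/L.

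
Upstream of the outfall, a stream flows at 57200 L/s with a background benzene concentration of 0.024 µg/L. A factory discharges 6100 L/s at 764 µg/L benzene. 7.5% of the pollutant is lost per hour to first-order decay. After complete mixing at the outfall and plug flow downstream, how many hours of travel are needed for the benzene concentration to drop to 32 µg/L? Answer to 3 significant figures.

10.7 h

Mixed concentration C = ΣQC/ΣQ = (57200·0.02400 + 6100·764.0) / 63300 = 4662000/63300 = 73.65 µg/L.
7.5%/h lost → k = −ln(1 − 0.075) = 0.07796 h⁻¹.
73.65·exp(−k·t) = 32 → t = ln(73.65/32)/k = 38490 s = 10.69 h.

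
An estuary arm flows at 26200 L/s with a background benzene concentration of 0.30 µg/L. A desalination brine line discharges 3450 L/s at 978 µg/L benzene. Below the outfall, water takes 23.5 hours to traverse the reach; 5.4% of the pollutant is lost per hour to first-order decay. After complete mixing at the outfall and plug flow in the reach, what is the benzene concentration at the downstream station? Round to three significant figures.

Flow-weighted average: C = (26200·0.3000 + 3450·978.0) / 29650 = 3382000/29650 = 114.1 µg/L.
5.4%/h lost → k = −ln(1 − 0.054) = 0.05551 h⁻¹.
After decay, C = 114.1 × e^(−kt) = 114.1 × 0.2713 = 30.94 µg/L.

30.9 µg/L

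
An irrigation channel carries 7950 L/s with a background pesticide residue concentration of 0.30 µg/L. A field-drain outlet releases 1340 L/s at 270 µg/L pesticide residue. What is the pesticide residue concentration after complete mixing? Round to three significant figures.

39.2 µg/L

Flow-weighted average: C = (7950·0.3000 + 1340·270.0) / 9290 = 364200/9290 = 39.20 µg/L.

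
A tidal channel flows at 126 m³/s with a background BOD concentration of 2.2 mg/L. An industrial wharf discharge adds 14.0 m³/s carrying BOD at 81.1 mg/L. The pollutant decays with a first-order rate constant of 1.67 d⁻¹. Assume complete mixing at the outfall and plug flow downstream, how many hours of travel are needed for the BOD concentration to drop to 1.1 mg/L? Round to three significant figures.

Conservation of mass: C = (126.0·2.200 + 14.00·81.10) / 140.0 = 1413/140.0 = 10.09 mg/L.
10.09·exp(−k·t) = 1.1 → t = ln(10.09/1.1)/k = 114700 s = 31.85 h.

31.9 h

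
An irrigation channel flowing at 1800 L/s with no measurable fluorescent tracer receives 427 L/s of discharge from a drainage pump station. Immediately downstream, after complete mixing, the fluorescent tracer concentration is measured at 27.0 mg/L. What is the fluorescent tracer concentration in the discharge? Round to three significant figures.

Mass balance: 1800·0 + 427.0·Cₑ = 2227·27.00
→ Cₑ = (2227·27.00 − 1800·0) / 427.0 = 140.8 mg/L.

141 mg/L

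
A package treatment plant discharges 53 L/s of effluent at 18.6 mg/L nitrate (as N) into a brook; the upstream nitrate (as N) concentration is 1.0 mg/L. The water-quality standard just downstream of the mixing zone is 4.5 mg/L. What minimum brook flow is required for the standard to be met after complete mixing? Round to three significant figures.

214 L/s

Set C_mix = 4.5: (Q·1.000 + 53.00·18.60) / (Q + 53.00) = 4.5
→ Q = 53.00·(18.60 − 4.5)/(4.5 − 1.000) = 213.5 L/s.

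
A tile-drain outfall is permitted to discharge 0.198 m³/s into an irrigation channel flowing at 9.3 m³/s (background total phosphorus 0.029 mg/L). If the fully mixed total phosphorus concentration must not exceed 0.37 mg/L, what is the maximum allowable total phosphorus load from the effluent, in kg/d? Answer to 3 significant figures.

Mass balance at the limit: 9.300·0.02900 + 0.1980·Cₑ = 9.498·0.37 → Cₑ = 16.39 mg/L.
Load = 0.1980 m³/s × 16.39 g/m³ × 86 400 s/d = 280.3 kg/d.

280 kg/d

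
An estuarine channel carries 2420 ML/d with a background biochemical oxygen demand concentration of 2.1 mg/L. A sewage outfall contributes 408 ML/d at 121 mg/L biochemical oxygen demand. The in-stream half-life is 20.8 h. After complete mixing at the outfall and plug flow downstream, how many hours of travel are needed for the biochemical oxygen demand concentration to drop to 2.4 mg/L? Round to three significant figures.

62.5 h

Mass balance: C = (2420·2.100 + 408.0·121.0) / 2828 = 54450/2828 = 19.25 mg/L.
Half-life 20.8 h → k = ln 2 / 20.8 = 0.03332 h⁻¹ = 0.7998 d⁻¹.
19.25·exp(−k·t) = 2.4 → t = ln(19.25/2.4)/k = 224900 s = 62.48 h.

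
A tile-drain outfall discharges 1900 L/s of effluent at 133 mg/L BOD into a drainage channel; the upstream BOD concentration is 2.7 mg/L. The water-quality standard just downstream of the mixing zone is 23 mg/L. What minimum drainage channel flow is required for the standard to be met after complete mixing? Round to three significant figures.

Set C_mix = 23: (Q·2.700 + 1900·133.0) / (Q + 1900) = 23
→ Q = 1900·(133.0 − 23)/(23 − 2.700) = 10300 L/s.

10300 L/s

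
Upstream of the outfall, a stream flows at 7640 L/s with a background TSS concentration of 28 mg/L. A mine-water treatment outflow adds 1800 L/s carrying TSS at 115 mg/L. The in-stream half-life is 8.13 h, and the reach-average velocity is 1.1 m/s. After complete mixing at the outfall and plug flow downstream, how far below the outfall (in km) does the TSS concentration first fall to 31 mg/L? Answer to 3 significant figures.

Mixed concentration C = ΣQC/ΣQ = (7640·28.00 + 1800·115.0) / 9440 = 420900/9440 = 44.59 mg/L.
Half-life 8.13 h → k = ln 2 / 8.13 = 0.08526 h⁻¹ = 2.046 d⁻¹.
Set 44.59·exp(−k·t) = 31 → t = ln(44.59/31)/k = 15350 s = 4.264 h.
Distance = v·t = 1.1·15350 = 16880 m = 16.88 km.

16.9 km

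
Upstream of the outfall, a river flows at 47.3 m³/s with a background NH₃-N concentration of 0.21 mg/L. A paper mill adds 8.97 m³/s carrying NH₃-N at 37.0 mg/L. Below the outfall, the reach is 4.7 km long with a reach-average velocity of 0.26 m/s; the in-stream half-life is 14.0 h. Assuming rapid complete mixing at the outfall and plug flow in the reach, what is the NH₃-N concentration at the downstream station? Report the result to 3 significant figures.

4.74 mg/L

Mass balance: C = (47.30·0.2100 + 8.970·37.00) / 56.27 = 341.8/56.27 = 6.075 mg/L.
Travel time t = 4.7·1000 / 0.26 = 18080 s = 5.021 h.
Half-life 14.0 h → k = ln 2 / 14.0 = 0.04951 h⁻¹ = 1.188 d⁻¹.
First-order decay: C = 6.075·exp(−k·t) = 6.075·0.7799 = 4.738 mg/L.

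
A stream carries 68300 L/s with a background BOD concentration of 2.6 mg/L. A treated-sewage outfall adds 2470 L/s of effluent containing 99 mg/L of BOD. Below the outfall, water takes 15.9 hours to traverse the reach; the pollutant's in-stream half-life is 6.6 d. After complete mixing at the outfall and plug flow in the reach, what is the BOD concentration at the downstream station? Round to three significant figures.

Mass balance: C = (68300·2.600 + 2470·99.00) / 70770 = 422100/70770 = 5.965 mg/L.
Half-life 6.6 d → k = ln 2 / 6.6 = 0.1050 d⁻¹.
Decay over the reach: 5.965·exp(−kt) = 5.965·0.9328 = 5.564 mg/L.

5.56 mg/L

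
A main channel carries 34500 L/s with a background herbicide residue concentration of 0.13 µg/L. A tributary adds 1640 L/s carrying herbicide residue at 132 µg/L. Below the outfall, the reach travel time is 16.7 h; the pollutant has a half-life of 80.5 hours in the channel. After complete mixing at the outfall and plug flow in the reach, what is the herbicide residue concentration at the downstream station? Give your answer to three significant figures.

5.30 µg/L

Conservation of mass: C = (34500·0.1300 + 1640·132.0) / 36140 = 221000/36140 = 6.114 µg/L.
Half-life 80.5 h → k = ln 2 / 80.5 = 0.008611 h⁻¹ = 0.2067 d⁻¹.
After decay, C = 6.114 × e^(−kt) = 6.114 × 0.8661 = 5.295 µg/L.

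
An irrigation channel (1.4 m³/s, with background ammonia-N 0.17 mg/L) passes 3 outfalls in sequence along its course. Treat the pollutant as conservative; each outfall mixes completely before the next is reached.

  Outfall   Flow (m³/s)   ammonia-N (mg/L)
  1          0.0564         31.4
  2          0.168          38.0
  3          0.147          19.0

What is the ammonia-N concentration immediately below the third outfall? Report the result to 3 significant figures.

6.31 mg/L

After outfall 1: Q = 1.400 + 0.05640 = 1.456 m³/s; C = (1.400·0.1700 + 0.05640·31.40)/1.456 = 1.379 mg/L.
After outfall 2: Q = 1.456 + 0.1680 = 1.624 m³/s; C = (1.456·1.379 + 0.1680·38.00)/1.624 = 5.167 mg/L.
After outfall 3: Q = 1.624 + 0.1470 = 1.771 m³/s; C = (1.624·5.167 + 0.1470·19.00)/1.771 = 6.315 mg/L.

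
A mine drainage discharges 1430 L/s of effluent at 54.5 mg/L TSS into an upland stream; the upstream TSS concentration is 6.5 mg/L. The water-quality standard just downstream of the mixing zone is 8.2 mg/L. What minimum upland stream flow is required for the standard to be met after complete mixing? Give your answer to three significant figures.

Set C_mix = 8.2: (Q·6.500 + 1430·54.50) / (Q + 1430) = 8.2
→ Q = 1430·(54.50 − 8.2)/(8.2 − 6.500) = 38950 L/s.

38900 L/s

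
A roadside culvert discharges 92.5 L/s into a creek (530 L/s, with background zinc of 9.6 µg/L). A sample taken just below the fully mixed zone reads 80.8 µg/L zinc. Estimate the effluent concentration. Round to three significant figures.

489 µg/L

Mass balance: 530.0·9.600 + 92.50·Cₑ = 622.5·80.80
→ Cₑ = (622.5·80.80 − 530.0·9.600) / 92.50 = 488.8 µg/L.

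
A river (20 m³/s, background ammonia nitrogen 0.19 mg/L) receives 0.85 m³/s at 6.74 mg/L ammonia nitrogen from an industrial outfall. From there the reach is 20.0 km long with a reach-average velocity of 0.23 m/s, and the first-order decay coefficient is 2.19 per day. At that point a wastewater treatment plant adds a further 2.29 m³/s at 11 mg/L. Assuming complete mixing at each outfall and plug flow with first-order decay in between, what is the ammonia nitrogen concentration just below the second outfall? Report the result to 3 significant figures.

Mass balance: C = (20.00·0.1900 + 0.8500·6.740) / 20.85 = 9.529/20.85 = 0.4570 mg/L; combined flow 20.85 m³/s.
Travel time t = 20.0·1000 / 0.23 = 86960 s = 24.15 h.
First-order decay: C = 0.4570·exp(−k·t) = 0.4570·0.1103 = 0.05043 mg/L.
At the second outfall, C = (20.85·0.05043 + 2.290·11.00) / (20.85 + 2.290) = 1.134 mg/L.

1.13 mg/L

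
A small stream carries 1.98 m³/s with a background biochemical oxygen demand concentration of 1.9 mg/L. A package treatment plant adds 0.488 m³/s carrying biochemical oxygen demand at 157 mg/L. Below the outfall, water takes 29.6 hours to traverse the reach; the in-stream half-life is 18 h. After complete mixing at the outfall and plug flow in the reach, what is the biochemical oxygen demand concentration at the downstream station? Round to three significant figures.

10.4 mg/L

Flow-weighted average: C = (1.980·1.900 + 0.4880·157.0) / 2.468 = 80.38/2.468 = 32.57 mg/L.
Half-life 18 h → k = ln 2 / 18 = 0.03851 h⁻¹ = 0.9242 d⁻¹.
After decay, C = 32.57 × e^(−kt) = 32.57 × 0.3199 = 10.42 mg/L.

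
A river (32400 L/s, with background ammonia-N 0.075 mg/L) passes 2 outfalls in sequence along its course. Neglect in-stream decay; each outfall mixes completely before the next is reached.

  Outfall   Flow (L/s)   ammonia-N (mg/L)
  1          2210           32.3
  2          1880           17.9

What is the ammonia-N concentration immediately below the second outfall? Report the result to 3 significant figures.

2.95 mg/L

Outfall 1: combined Q = 34610 L/s; C = (32400·0.07500 + 2210·32.30)/34610 = 2.133 mg/L.
Outfall 2: combined Q = 36490 L/s; C = (34610·2.133 + 1880·17.90)/36490 = 2.945 mg/L.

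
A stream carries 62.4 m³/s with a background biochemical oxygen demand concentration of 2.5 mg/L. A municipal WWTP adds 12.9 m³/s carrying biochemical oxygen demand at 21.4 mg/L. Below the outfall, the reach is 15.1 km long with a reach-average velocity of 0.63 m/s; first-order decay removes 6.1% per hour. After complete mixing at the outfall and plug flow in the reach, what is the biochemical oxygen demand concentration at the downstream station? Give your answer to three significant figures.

3.77 mg/L

After mixing, C = (62.40·2.500 + 12.90·21.40) / 75.30 = 432.1/75.30 = 5.738 mg/L.
Travel time t = 15.1·1000 / 0.63 = 23970 s = 6.658 h.
6.1%/h lost → k = −ln(1 − 0.061) = 0.06294 h⁻¹.
Decay over the reach: 5.738·exp(−kt) = 5.738·0.6577 = 3.774 mg/L.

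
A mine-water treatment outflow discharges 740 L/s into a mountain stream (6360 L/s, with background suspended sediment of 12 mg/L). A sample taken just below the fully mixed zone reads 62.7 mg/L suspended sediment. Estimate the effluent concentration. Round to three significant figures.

Mass balance: 6360·12.00 + 740.0·Cₑ = 7100·62.70
→ Cₑ = (7100·62.70 − 6360·12.00) / 740.0 = 498.4 mg/L.

498 mg/L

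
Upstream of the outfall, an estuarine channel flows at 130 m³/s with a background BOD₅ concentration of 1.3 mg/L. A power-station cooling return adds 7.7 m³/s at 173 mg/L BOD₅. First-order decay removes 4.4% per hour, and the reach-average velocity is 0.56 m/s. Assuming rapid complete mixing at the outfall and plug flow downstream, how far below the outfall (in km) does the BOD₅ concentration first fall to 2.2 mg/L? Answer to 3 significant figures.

Flow-weighted average: C = (130.0·1.300 + 7.700·173.0) / 137.7 = 1501/137.7 = 10.90 mg/L.
4.4%/h lost → k = −ln(1 − 0.044) = 0.04500 h⁻¹.
Set 10.90·exp(−k·t) = 2.2 → t = ln(10.90/2.2)/k = 128000 s = 35.57 h.
Distance = v·t = 0.56·128000 = 71700 m = 71.70 km.

71.7 km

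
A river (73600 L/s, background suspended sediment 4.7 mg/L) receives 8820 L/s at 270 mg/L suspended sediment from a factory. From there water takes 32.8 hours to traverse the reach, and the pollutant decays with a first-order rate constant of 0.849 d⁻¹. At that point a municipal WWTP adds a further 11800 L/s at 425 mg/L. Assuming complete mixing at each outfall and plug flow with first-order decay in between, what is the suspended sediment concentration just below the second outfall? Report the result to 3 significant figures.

62.3 mg/L

Mass balance: C = (73600·4.700 + 8820·270.0) / 82420 = 2727000/82420 = 33.09 mg/L; combined flow 82420 L/s.
Decay over the reach: 33.09·exp(−kt) = 33.09·0.3134 = 10.37 mg/L.
Second outfall: C = (82420·10.37 + 11800·425.0)/94220 = 62.30 mg/L.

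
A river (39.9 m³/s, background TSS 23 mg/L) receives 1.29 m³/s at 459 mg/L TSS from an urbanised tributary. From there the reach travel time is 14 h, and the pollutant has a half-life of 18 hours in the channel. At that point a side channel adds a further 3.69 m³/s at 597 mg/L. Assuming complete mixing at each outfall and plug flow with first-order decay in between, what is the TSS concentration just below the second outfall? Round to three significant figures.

68.7 mg/L

Flow-weighted average: C = (39.90·23.00 + 1.290·459.0) / 41.19 = 1510/41.19 = 36.65 mg/L; combined flow 41.19 m³/s.
Half-life 18 h → k = ln 2 / 18 = 0.03851 h⁻¹ = 0.9242 d⁻¹.
Applying C = C₀e^(−kt): 36.65 × 0.5833 = 21.38 mg/L.
Second outfall: C = (41.19·21.38 + 3.690·597.0)/44.88 = 68.71 mg/L.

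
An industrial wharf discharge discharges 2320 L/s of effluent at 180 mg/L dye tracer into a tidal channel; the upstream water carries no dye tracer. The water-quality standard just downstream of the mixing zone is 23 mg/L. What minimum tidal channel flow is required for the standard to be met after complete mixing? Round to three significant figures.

15800 L/s

Set C_mix = 23: (Q·0 + 2320·180.0) / (Q + 2320) = 23
→ Q = 2320·(180.0 − 23)/(23 − 0) = 15840 L/s.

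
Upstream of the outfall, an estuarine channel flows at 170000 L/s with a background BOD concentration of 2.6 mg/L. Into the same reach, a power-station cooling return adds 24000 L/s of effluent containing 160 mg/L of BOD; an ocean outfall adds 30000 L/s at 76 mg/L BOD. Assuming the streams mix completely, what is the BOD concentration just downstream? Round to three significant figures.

Flow-weighted average: C = (170000·2.600 + 24000·160.0 + 30000·76.00) / 224000 = 6562000/224000 = 29.29 mg/L.

29.3 mg/L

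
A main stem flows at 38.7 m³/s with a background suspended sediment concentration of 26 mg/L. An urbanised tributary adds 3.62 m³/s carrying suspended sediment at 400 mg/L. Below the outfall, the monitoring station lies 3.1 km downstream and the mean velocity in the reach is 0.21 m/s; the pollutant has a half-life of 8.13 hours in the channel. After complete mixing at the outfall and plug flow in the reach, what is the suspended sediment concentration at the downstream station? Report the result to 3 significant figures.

40.9 mg/L

Conservation of mass: C = (38.70·26.00 + 3.620·400.0) / 42.32 = 2454/42.32 = 57.99 mg/L.
Travel time t = 3.1·1000 / 0.21 = 14760 s = 4.101 h.
Half-life 8.13 h → k = ln 2 / 8.13 = 0.08526 h⁻¹ = 2.046 d⁻¹.
After decay, C = 57.99 × e^(−kt) = 57.99 × 0.7050 = 40.88 mg/L.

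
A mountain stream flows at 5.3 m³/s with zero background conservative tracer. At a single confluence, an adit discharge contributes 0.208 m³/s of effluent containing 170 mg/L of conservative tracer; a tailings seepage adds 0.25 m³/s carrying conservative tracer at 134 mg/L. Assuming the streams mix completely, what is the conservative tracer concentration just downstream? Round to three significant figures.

Flow-weighted average: C = (5.300·0 + 0.2080·170.0 + 0.2500·134.0) / 5.758 = 68.86/5.758 = 11.96 mg/L.

12.0 mg/L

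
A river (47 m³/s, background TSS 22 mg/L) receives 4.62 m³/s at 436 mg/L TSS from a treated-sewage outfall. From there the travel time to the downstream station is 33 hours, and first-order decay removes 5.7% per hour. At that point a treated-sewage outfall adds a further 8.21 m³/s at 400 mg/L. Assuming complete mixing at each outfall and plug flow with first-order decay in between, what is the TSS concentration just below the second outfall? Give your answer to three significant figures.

Conservation of mass: C = (47.00·22.00 + 4.620·436.0) / 51.62 = 3048/51.62 = 59.05 mg/L; combined flow 51.62 m³/s.
5.7%/h lost → k = −ln(1 − 0.057) = 0.05869 h⁻¹.
First-order decay: C = 59.05·exp(−k·t) = 59.05·0.1442 = 8.514 mg/L.
Second outfall: C = (51.62·8.514 + 8.210·400.0)/59.83 = 62.23 mg/L.

62.2 mg/L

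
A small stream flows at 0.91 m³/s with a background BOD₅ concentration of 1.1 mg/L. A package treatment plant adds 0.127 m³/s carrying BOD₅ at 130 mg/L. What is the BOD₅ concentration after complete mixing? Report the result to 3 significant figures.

Mixed concentration C = ΣQC/ΣQ = (0.9100·1.100 + 0.1270·130.0) / 1.037 = 17.51/1.037 = 16.89 mg/L.

16.9 mg/L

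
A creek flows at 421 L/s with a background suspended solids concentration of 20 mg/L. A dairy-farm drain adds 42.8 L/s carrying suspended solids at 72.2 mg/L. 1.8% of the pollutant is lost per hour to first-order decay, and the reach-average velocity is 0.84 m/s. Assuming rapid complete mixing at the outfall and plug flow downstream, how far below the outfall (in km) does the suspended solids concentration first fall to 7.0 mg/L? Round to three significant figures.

After mixing, C = (421.0·20.00 + 42.80·72.20) / 463.8 = 11510/463.8 = 24.82 mg/L.
1.8%/h lost → k = −ln(1 − 0.018) = 0.01816 h⁻¹.
Set 24.82·exp(−k·t) = 7.0 → t = ln(24.82/7.0)/k = 250800 s = 69.68 h.
Distance = v·t = 0.84·250800 = 210700 m = 210.7 km.

211 km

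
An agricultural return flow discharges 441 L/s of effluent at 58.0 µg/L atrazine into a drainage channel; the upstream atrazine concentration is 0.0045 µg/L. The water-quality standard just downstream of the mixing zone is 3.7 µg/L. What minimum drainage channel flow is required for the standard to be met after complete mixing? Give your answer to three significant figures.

Set C_mix = 3.7: (Q·0.004500 + 441.0·58.00) / (Q + 441.0) = 3.7
→ Q = 441.0·(58.00 − 3.7)/(3.7 − 0.004500) = 6480 L/s.

6480 L/s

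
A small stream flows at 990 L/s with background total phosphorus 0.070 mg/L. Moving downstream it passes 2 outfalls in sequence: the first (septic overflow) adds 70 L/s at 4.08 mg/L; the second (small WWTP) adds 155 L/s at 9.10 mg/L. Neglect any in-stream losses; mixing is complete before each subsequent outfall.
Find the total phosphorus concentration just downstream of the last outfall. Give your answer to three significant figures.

Outfall 1: combined Q = 1060 L/s; C = (990.0·0.07000 + 70.00·4.080)/1060 = 0.3348 mg/L.
Outfall 2: combined Q = 1215 L/s; C = (1060·0.3348 + 155.0·9.100)/1215 = 1.453 mg/L.

1.45 mg/L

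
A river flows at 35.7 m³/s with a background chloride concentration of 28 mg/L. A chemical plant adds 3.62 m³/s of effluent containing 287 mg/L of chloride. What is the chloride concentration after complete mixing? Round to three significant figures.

Flow-weighted average: C = (35.70·28.00 + 3.620·287.0) / 39.32 = 2039/39.32 = 51.84 mg/L.

51.8 mg/L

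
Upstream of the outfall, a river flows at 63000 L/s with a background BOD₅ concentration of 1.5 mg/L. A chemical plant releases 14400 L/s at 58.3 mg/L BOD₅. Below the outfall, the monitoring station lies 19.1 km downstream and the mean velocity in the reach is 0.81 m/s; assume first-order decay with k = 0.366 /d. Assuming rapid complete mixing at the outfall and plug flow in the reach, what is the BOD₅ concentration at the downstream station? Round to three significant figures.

10.9 mg/L

Mass balance: C = (63000·1.500 + 14400·58.30) / 77400 = 934000/77400 = 12.07 mg/L.
Travel time t = 19.1·1000 / 0.81 = 23580 s = 6.550 h.
First-order decay: C = 12.07·exp(−k·t) = 12.07·0.9049 = 10.92 mg/L.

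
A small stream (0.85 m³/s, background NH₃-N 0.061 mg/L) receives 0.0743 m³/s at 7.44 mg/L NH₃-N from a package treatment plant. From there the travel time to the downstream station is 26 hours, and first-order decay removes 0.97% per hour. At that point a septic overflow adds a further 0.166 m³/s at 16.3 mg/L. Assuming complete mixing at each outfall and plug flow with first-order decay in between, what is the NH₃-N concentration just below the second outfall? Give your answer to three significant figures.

Flow-weighted average: C = (0.8500·0.06100 + 0.07430·7.440) / 0.9243 = 0.6046/0.9243 = 0.6542 mg/L; combined flow 0.9243 m³/s.
0.97%/h lost → k = −ln(1 − 0.0097) = 0.009747 h⁻¹.
After decay, C = 0.6542 × e^(−kt) = 0.6542 × 0.7761 = 0.5077 mg/L.
Second outfall: C = (0.9243·0.5077 + 0.1660·16.30)/1.090 = 2.912 mg/L.

2.91 mg/L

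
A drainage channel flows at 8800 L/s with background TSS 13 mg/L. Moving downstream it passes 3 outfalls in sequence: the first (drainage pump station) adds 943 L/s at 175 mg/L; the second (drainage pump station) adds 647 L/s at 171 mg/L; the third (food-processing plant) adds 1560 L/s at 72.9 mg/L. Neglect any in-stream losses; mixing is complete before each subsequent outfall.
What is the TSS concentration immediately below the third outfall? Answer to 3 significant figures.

Below outfall 1: Q → 9743 L/s, C = (8800·13.00 + 943.0·175.0)/9743 = 28.68 mg/L.
Below outfall 2: Q → 10390 L/s, C = (9743·28.68 + 647.0·171.0)/10390 = 37.54 mg/L.
Below outfall 3: Q → 11950 L/s, C = (10390·37.54 + 1560·72.90)/11950 = 42.16 mg/L.

42.2 mg/L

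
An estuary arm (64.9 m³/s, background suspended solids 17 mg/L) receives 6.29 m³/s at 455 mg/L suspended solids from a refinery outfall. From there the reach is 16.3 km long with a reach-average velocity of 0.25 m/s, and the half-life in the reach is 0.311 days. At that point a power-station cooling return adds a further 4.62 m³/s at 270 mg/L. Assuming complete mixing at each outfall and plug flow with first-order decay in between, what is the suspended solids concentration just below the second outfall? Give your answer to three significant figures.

26.2 mg/L

Mixed concentration C = ΣQC/ΣQ = (64.90·17.00 + 6.290·455.0) / 71.19 = 3965/71.19 = 55.70 mg/L; combined flow 71.19 m³/s.
Travel time t = 16.3·1000 / 0.25 = 65200 s = 18.11 h.
Half-life 0.311 d → k = ln 2 / 0.311 = 2.229 d⁻¹.
Decay over the reach: 55.70·exp(−kt) = 55.70·0.1860 = 10.36 mg/L.
Second outfall: C = (71.19·10.36 + 4.620·270.0)/75.81 = 26.18 mg/L.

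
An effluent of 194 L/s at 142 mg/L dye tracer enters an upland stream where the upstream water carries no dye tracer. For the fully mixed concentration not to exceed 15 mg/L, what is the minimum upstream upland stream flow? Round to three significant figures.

1640 L/s

Set C_mix = 15: (Q·0 + 194.0·142.0) / (Q + 194.0) = 15
→ Q = 194.0·(142.0 − 15)/(15 − 0) = 1643 L/s.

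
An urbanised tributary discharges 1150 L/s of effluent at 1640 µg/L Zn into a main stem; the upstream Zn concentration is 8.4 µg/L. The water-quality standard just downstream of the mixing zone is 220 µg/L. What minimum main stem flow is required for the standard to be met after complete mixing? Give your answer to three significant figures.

Set C_mix = 220: (Q·8.400 + 1150·1640) / (Q + 1150) = 220
→ Q = 1150·(1640 − 220)/(220 − 8.400) = 7717 L/s.

7720 L/s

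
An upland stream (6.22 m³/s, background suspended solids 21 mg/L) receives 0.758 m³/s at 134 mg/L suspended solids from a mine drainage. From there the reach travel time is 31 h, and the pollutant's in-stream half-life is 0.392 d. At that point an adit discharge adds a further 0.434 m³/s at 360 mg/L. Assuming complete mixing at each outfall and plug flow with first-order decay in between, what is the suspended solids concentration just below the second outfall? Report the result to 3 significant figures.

24.3 mg/L

Mass balance: C = (6.220·21.00 + 0.7580·134.0) / 6.978 = 232.2/6.978 = 33.27 mg/L; combined flow 6.978 m³/s.
Half-life 0.392 d → k = ln 2 / 0.392 = 1.768 d⁻¹.
First-order decay: C = 33.27·exp(−k·t) = 33.27·0.1019 = 3.390 mg/L.
Second outfall: C = (6.978·3.390 + 0.4340·360.0)/7.412 = 24.27 mg/L.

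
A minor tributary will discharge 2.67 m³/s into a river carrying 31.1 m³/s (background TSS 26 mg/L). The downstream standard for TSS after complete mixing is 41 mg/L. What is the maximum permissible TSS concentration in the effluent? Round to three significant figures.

216 mg/L

At the limit, (Qr·Cr + Qe·Cₑ)/(Qr + Qe) = 41:
Cₑ = (33.77·41 − 31.10·26.00) / 2.670 = 215.7 mg/L.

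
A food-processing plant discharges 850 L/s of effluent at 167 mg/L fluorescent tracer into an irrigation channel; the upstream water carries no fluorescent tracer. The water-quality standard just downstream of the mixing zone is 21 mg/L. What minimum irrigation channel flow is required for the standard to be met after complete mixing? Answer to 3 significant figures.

Set C_mix = 21: (Q·0 + 850.0·167.0) / (Q + 850.0) = 21
→ Q = 850.0·(167.0 − 21)/(21 − 0) = 5910 L/s.

5910 L/s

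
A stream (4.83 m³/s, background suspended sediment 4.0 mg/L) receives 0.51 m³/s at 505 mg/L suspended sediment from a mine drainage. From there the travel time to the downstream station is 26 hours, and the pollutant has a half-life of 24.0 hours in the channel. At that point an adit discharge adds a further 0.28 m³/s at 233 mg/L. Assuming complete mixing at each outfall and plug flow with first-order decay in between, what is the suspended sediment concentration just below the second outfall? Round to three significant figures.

34.9 mg/L

Mixed concentration C = ΣQC/ΣQ = (4.830·4.000 + 0.5100·505.0) / 5.340 = 276.9/5.340 = 51.85 mg/L; combined flow 5.340 m³/s.
Half-life 24.0 h → k = ln 2 / 24.0 = 0.02888 h⁻¹ = 0.6931 d⁻¹.
Applying C = C₀e^(−kt): 51.85 × 0.4719 = 24.47 mg/L.
Second outfall: C = (5.340·24.47 + 0.2800·233.0)/5.620 = 34.86 mg/L.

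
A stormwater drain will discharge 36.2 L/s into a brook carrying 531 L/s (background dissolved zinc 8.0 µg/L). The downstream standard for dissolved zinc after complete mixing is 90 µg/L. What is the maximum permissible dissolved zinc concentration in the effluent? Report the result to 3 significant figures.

At the limit, (Qr·Cr + Qe·Cₑ)/(Qr + Qe) = 90:
Cₑ = (567.2·90 − 531.0·8.000) / 36.20 = 1293 µg/L.

1290 µg/L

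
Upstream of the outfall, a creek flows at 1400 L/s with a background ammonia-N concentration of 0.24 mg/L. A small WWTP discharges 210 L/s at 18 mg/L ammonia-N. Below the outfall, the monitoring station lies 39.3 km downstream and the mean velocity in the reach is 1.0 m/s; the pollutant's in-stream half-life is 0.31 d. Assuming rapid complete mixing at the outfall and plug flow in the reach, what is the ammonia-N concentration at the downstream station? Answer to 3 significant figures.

Conservation of mass: C = (1400·0.2400 + 210.0·18.00) / 1610 = 4116/1610 = 2.557 mg/L.
Travel time t = 39.3·1000 / 1.0 = 39300 s = 10.92 h.
Half-life 0.31 d → k = ln 2 / 0.31 = 2.236 d⁻¹.
Decay over the reach: 2.557·exp(−kt) = 2.557·0.3617 = 0.9246 mg/L.

0.925 mg/L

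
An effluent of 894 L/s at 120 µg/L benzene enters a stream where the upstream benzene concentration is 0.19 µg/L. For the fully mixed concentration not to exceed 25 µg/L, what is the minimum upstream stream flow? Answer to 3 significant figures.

Set C_mix = 25: (Q·0.1900 + 894.0·120.0) / (Q + 894.0) = 25
→ Q = 894.0·(120.0 − 25)/(25 − 0.1900) = 3423 L/s.

3420 L/s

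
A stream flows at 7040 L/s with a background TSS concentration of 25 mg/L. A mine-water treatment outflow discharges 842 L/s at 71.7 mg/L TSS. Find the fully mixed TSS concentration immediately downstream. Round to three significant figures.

30.0 mg/L

Flow-weighted average: C = (7040·25.00 + 842.0·71.70) / 7882 = 236400/7882 = 29.99 mg/L.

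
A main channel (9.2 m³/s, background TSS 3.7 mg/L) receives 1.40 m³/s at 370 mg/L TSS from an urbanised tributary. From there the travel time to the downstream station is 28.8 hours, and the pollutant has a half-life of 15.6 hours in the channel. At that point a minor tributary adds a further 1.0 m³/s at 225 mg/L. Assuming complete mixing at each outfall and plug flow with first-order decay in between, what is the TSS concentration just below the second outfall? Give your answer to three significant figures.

Mass balance: C = (9.200·3.700 + 1.400·370.0) / 10.60 = 552.0/10.60 = 52.08 mg/L; combined flow 10.60 m³/s.
Half-life 15.6 h → k = ln 2 / 15.6 = 0.04443 h⁻¹ = 1.066 d⁻¹.
Decay over the reach: 52.08·exp(−kt) = 52.08·0.2781 = 14.48 mg/L.
Second outfall: C = (10.60·14.48 + 1.000·225.0)/11.60 = 32.63 mg/L.

32.6 mg/L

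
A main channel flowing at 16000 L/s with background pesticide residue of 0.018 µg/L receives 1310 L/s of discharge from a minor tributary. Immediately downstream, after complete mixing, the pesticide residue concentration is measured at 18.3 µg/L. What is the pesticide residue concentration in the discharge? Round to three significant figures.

Mass balance: 16000·0.01800 + 1310·Cₑ = 17310·18.30
→ Cₑ = (17310·18.30 − 16000·0.01800) / 1310 = 241.6 µg/L.

242 µg/L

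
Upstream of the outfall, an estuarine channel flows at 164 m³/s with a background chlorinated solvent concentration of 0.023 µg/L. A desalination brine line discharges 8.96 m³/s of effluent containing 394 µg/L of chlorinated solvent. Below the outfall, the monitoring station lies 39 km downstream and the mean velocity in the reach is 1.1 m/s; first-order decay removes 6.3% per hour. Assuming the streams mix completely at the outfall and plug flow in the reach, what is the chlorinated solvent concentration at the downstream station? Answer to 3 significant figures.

10.8 µg/L

After mixing, C = (164.0·0.02300 + 8.960·394.0) / 173.0 = 3534/173.0 = 20.43 µg/L.
Travel time t = 39·1000 / 1.1 = 35450 s = 9.848 h.
6.3%/h lost → k = −ln(1 − 0.063) = 0.06507 h⁻¹.
Decay over the reach: 20.43·exp(−kt) = 20.43·0.5268 = 10.76 µg/L.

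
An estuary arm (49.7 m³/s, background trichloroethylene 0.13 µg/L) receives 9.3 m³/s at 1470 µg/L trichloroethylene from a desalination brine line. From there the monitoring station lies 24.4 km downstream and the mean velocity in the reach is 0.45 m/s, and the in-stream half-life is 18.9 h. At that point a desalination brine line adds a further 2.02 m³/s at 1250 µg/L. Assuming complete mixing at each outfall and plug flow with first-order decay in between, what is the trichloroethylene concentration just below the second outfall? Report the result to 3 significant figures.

170 µg/L

Mass balance: C = (49.70·0.1300 + 9.300·1470) / 59.00 = 13680/59.00 = 231.8 µg/L; combined flow 59.00 m³/s.
Travel time t = 24.4·1000 / 0.45 = 54220 s = 15.06 h.
Half-life 18.9 h → k = ln 2 / 18.9 = 0.03667 h⁻¹ = 0.8802 d⁻¹.
Applying C = C₀e^(−kt): 231.8 × 0.5756 = 133.4 µg/L.
Second outfall: C = (59.00·133.4 + 2.020·1250)/61.02 = 170.4 µg/L.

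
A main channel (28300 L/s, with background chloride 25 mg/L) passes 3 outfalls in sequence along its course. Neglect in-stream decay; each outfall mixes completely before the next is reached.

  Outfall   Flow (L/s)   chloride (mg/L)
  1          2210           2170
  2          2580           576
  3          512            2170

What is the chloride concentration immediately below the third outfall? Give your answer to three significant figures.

Below outfall 1: Q → 30510 L/s, C = (28300·25.00 + 2210·2170)/30510 = 180.4 mg/L.
Below outfall 2: Q → 33090 L/s, C = (30510·180.4 + 2580·576.0)/33090 = 211.2 mg/L.
Below outfall 3: Q → 33600 L/s, C = (33090·211.2 + 512.0·2170)/33600 = 241.1 mg/L.

241 mg/L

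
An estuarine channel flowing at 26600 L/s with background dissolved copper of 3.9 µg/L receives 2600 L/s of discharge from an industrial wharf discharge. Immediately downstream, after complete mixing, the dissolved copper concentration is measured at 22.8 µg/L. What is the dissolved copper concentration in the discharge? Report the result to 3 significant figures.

216 µg/L

Mass balance: 26600·3.900 + 2600·Cₑ = 29200·22.80
→ Cₑ = (29200·22.80 − 26600·3.900) / 2600 = 216.2 µg/L.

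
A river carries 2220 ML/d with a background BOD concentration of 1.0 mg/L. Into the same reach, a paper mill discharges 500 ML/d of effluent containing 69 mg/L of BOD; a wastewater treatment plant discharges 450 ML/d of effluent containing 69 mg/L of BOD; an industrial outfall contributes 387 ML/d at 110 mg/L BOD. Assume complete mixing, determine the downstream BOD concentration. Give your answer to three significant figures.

Flow-weighted average: C = (2220·1.000 + 500.0·69.00 + 450.0·69.00 + 387.0·110.0) / 3557 = 110300/3557 = 31.02 mg/L.

31.0 mg/L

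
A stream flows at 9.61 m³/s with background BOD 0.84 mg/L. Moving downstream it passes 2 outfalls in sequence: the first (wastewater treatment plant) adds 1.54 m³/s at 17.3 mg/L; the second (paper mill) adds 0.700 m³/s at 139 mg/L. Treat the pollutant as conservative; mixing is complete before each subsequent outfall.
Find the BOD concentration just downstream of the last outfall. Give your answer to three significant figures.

11.1 mg/L

Outfall 1: combined Q = 11.15 m³/s; C = (9.610·0.8400 + 1.540·17.30)/11.15 = 3.113 mg/L.
Outfall 2: combined Q = 11.85 m³/s; C = (11.15·3.113 + 0.7000·139.0)/11.85 = 11.14 mg/L.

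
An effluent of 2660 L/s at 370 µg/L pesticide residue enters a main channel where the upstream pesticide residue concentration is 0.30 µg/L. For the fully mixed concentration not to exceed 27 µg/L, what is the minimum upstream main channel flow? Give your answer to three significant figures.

34200 L/s

Set C_mix = 27: (Q·0.3000 + 2660·370.0) / (Q + 2660) = 27
→ Q = 2660·(370.0 − 27)/(27 − 0.3000) = 34170 L/s.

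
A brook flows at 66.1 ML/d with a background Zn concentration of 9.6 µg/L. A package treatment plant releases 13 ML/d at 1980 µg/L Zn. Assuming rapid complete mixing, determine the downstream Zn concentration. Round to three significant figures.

After mixing, C = (66.10·9.600 + 13.00·1980) / 79.10 = 26370/79.10 = 333.4 µg/L.

333 µg/L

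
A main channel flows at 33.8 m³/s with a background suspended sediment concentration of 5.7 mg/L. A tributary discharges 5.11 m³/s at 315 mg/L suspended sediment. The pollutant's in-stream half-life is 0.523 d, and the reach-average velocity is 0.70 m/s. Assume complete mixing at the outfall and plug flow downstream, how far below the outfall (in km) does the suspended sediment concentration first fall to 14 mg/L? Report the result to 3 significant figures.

Mixed concentration C = ΣQC/ΣQ = (33.80·5.700 + 5.110·315.0) / 38.91 = 1802/38.91 = 46.32 mg/L.
Half-life 0.523 d → k = ln 2 / 0.523 = 1.325 d⁻¹.
Set 46.32·exp(−k·t) = 14 → t = ln(46.32/14)/k = 78000 s = 21.67 h.
Distance = v·t = 0.70·78000 = 54600 m = 54.60 km.

54.6 km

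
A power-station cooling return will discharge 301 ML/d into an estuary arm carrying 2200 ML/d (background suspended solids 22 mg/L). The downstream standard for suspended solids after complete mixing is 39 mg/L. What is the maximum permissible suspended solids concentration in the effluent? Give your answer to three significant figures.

At the limit, (Qr·Cr + Qe·Cₑ)/(Qr + Qe) = 39:
Cₑ = (2501·39 − 2200·22.00) / 301.0 = 163.3 mg/L.

163 mg/L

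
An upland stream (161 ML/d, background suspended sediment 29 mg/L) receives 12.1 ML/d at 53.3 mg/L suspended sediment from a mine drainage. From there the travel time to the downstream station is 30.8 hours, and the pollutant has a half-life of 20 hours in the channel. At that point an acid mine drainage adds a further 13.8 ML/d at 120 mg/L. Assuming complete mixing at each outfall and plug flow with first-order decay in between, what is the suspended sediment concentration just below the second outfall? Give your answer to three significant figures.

18.6 mg/L

Flow-weighted average: C = (161.0·29.00 + 12.10·53.30) / 173.1 = 5314/173.1 = 30.70 mg/L; combined flow 173.1 ML/d.
Half-life 20 h → k = ln 2 / 20 = 0.03466 h⁻¹ = 0.8318 d⁻¹.
Applying C = C₀e^(−kt): 30.70 × 0.3439 = 10.56 mg/L.
At the second outfall, C = (173.1·10.56 + 13.80·120.0) / (173.1 + 13.80) = 18.64 mg/L.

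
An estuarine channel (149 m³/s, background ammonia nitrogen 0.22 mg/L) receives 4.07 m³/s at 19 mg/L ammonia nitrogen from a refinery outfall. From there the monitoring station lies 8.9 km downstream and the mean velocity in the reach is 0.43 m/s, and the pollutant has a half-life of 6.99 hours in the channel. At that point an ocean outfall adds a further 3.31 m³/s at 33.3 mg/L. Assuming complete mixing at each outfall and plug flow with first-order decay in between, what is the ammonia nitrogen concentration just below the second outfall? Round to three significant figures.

Mass balance: C = (149.0·0.2200 + 4.070·19.00) / 153.1 = 110.1/153.1 = 0.7193 mg/L; combined flow 153.1 m³/s.
Travel time t = 8.9·1000 / 0.43 = 20700 s = 5.749 h.
Half-life 6.99 h → k = ln 2 / 6.99 = 0.09916 h⁻¹ = 2.380 d⁻¹.
First-order decay: C = 0.7193·exp(−k·t) = 0.7193·0.5655 = 0.4068 mg/L.
Second outfall: C = (153.1·0.4068 + 3.310·33.30)/156.4 = 1.103 mg/L.

1.10 mg/L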